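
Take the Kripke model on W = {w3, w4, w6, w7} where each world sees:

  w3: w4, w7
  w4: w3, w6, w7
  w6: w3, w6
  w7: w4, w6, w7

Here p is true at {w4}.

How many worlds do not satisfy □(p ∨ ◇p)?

3

w3: successors {w4, w7}; p ∨ ◇p there: w4:T, w7:T. ✓
w4: successors {w3, w6, w7}; p ∨ ◇p there: w3:T, w6:F, w7:T. ✗
w6: successors {w3, w6}; p ∨ ◇p there: w3:T, w6:F. ✗
w7: successors {w4, w6, w7}; p ∨ ◇p there: w4:T, w6:F, w7:T. ✗
Satisfying worlds: {w3}.
So □(p ∨ ◇p) fails at the other 3 worlds.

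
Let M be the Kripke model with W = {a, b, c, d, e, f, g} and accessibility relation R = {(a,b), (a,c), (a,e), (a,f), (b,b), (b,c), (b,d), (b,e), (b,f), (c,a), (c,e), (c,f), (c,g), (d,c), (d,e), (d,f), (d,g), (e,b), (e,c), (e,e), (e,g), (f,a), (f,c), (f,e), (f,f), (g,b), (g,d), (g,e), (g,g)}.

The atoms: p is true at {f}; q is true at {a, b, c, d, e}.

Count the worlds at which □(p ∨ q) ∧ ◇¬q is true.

3

a: □(p ∨ q) is T, ◇¬q is T. ✓
b: □(p ∨ q) is T, ◇¬q is T. ✓
c: □(p ∨ q) is F, ◇¬q is T. ✗
d: □(p ∨ q) is F, ◇¬q is T. ✗
e: □(p ∨ q) is F, ◇¬q is T. ✗
f: □(p ∨ q) is T, ◇¬q is T. ✓
g: □(p ∨ q) is F, ◇¬q is T. ✗
Satisfying worlds: {a, b, f}.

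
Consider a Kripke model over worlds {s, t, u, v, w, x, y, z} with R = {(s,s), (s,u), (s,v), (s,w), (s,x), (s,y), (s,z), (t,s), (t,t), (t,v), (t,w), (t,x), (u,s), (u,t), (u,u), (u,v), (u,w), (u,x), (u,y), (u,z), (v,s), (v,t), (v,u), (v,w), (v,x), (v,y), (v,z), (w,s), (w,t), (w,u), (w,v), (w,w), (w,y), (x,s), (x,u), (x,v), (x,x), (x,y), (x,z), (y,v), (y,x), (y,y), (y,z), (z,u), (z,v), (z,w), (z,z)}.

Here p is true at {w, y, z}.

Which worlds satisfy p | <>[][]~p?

{w, y, z}

s: p is F, <>[][]~p is F. ✗
t: p is F, <>[][]~p is F. ✗
u: p is F, <>[][]~p is F. ✗
v: p is F, <>[][]~p is F. ✗
w: p is T, <>[][]~p is F. ✓
x: p is F, <>[][]~p is F. ✗
y: p is T, <>[][]~p is F. ✓
z: p is T, <>[][]~p is F. ✓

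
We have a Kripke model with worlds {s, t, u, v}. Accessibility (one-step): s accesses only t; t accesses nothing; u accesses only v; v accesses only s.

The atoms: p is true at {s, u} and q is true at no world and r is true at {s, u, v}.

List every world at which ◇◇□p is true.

{v}

s: successors {t}; ◇□p there: t:F. ✗
t: no successors, so ◇◇□p fails. ✗
u: successors {v}; ◇□p there: v:F. ✗
v: successors {s}; ◇□p there: s:T. ✓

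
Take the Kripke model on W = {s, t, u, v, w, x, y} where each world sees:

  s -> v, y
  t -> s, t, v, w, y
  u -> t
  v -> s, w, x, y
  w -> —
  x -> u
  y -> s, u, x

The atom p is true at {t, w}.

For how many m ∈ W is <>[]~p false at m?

3

s: successors {v, y}; []~p there: v:F, y:T. ✓
t: successors {s, t, v, w, y}; []~p there: s:T, t:F, v:F, w:T, y:T. ✓
u: successors {t}; []~p there: t:F. ✗
v: successors {s, w, x, y}; []~p there: s:T, w:T, x:T, y:T. ✓
w: no successors, so <>[]~p fails. ✗
x: successors {u}; []~p there: u:F. ✗
y: successors {s, u, x}; []~p there: s:T, u:F, x:T. ✓
Satisfying worlds: {s, t, v, y}.
So <>[]~p fails at the other 3 worlds.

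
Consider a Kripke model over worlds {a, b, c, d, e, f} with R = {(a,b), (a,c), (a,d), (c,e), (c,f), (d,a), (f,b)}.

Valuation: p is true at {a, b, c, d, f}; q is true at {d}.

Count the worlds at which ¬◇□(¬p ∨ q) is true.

3

a: ◇□(¬p ∨ q) is T. ✗
b: ◇□(¬p ∨ q) is F. ✓
c: ◇□(¬p ∨ q) is T. ✗
d: ◇□(¬p ∨ q) is F. ✓
e: ◇□(¬p ∨ q) is F. ✓
f: ◇□(¬p ∨ q) is T. ✗
Satisfying worlds: {b, d, e}.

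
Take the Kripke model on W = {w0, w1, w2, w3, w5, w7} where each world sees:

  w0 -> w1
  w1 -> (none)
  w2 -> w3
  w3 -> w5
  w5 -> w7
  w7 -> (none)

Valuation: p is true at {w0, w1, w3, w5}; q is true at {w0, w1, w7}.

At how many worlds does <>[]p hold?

w0: successors {w1}; []p there: w1:T. ✓
w1: no successors, so <>[]p fails. ✗
w2: successors {w3}; []p there: w3:T. ✓
w3: successors {w5}; []p there: w5:F. ✗
w5: successors {w7}; []p there: w7:T. ✓
w7: no successors, so <>[]p fails. ✗
Satisfying worlds: {w0, w2, w5}.

3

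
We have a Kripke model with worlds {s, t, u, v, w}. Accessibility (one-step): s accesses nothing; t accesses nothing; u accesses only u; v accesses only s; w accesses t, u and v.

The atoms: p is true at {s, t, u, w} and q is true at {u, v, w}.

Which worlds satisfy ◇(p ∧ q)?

{u, w}

s: no successors, so ◇(p ∧ q) fails. ✗
t: no successors, so ◇(p ∧ q) fails. ✗
u: successors {u}; p ∧ q there: u:T. ✓
v: successors {s}; p ∧ q there: s:F. ✗
w: successors {t, u, v}; p ∧ q there: t:F, u:T, v:F. ✓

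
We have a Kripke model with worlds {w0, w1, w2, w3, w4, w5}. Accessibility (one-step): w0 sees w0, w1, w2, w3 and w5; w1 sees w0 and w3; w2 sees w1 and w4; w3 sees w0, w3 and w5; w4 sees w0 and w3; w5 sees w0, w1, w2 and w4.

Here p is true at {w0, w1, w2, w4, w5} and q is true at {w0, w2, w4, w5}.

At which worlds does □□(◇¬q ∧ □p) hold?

∅

w0: successors {w0, w1, w2, w3, w5}; □(◇¬q ∧ □p) there: w0:F, w1:F, w2:F, w3:F, w5:F. ✗
w1: successors {w0, w3}; □(◇¬q ∧ □p) there: w0:F, w3:F. ✗
w2: successors {w1, w4}; □(◇¬q ∧ □p) there: w1:F, w4:F. ✗
w3: successors {w0, w3, w5}; □(◇¬q ∧ □p) there: w0:F, w3:F, w5:F. ✗
w4: successors {w0, w3}; □(◇¬q ∧ □p) there: w0:F, w3:F. ✗
w5: successors {w0, w1, w2, w4}; □(◇¬q ∧ □p) there: w0:F, w1:F, w2:F, w4:F. ✗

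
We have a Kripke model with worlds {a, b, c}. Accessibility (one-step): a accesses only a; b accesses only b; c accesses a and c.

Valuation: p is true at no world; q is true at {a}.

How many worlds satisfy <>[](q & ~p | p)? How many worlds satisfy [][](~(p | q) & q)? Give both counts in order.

2 and 0

For <>[](q & ~p | p):
a: successors {a}; [](q & ~p | p) there: a:T. ✓
b: successors {b}; [](q & ~p | p) there: b:F. ✗
c: successors {a, c}; [](q & ~p | p) there: a:T, c:F. ✓
— 2 worlds.
For [][](~(p | q) & q):
a: successors {a}; [](~(p | q) & q) there: a:F. ✗
b: successors {b}; [](~(p | q) & q) there: b:F. ✗
c: successors {a, c}; [](~(p | q) & q) there: a:F, c:F. ✗
— 0 worlds.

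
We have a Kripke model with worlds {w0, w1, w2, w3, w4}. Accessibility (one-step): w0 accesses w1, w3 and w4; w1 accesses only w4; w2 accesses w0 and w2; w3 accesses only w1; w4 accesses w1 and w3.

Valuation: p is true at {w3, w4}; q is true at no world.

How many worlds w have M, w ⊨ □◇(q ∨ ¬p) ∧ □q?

0

w0: □◇(q ∨ ¬p) is F, □q is F. ✗
w1: □◇(q ∨ ¬p) is T, □q is F. ✗
w2: □◇(q ∨ ¬p) is T, □q is F. ✗
w3: □◇(q ∨ ¬p) is F, □q is F. ✗
w4: □◇(q ∨ ¬p) is F, □q is F. ✗
Satisfying worlds: ∅.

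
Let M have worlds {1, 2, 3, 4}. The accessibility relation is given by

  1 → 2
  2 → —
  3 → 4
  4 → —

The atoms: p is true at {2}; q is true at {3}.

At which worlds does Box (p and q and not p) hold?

1: successors {2}; p and q and not p there: 2:F. ✗
2: no successors, so Box (p and q and not p) holds vacuously. ✓
3: successors {4}; p and q and not p there: 4:F. ✗
4: no successors, so Box (p and q and not p) holds vacuously. ✓

{2, 4}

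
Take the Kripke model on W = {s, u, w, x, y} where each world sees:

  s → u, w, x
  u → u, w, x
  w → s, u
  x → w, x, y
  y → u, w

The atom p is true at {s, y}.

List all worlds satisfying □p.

∅

s: successors {u, w, x}; p there: u:F, w:F, x:F. ✗
u: successors {u, w, x}; p there: u:F, w:F, x:F. ✗
w: successors {s, u}; p there: s:T, u:F. ✗
x: successors {w, x, y}; p there: w:F, x:F, y:T. ✗
y: successors {u, w}; p there: u:F, w:F. ✗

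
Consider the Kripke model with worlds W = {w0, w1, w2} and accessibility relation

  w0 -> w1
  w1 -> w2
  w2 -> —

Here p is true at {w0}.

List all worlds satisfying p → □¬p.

w0: p is T, □¬p is T. ✓
w1: p is F, □¬p is T. ✓
w2: p is F, □¬p is T. ✓

{w0, w1, w2}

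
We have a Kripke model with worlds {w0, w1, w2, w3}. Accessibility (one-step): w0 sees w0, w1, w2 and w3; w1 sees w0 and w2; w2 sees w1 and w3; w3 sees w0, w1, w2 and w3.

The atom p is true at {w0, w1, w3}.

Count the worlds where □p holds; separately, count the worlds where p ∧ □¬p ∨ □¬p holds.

1 and 0

For □p:
w0: successors {w0, w1, w2, w3}; p there: w0:T, w1:T, w2:F, w3:T. ✗
w1: successors {w0, w2}; p there: w0:T, w2:F. ✗
w2: successors {w1, w3}; p there: w1:T, w3:T. ✓
w3: successors {w0, w1, w2, w3}; p there: w0:T, w1:T, w2:F, w3:T. ✗
— 1 world.
For p ∧ □¬p ∨ □¬p:
w0: p ∧ □¬p is F, □¬p is F. ✗
w1: p ∧ □¬p is F, □¬p is F. ✗
w2: p ∧ □¬p is F, □¬p is F. ✗
w3: p ∧ □¬p is F, □¬p is F. ✗
— 0 worlds.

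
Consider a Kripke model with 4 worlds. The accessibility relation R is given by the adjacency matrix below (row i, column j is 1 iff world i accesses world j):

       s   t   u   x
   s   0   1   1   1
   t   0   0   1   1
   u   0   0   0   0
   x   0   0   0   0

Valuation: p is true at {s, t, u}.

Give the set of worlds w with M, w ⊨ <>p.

s: successors {t, u, x}; p there: t:T, u:T, x:F. ✓
t: successors {u, x}; p there: u:T, x:F. ✓
u: no successors, so <>p fails. ✗
x: no successors, so <>p fails. ✗

{s, t}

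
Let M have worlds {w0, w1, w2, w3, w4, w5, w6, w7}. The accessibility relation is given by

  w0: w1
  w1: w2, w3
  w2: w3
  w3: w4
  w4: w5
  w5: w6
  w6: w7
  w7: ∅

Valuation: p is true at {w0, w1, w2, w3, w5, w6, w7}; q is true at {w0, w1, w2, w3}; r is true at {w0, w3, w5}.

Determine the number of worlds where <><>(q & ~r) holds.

w0: successors {w1}; <>(q & ~r) there: w1:T. ✓
w1: successors {w2, w3}; <>(q & ~r) there: w2:F, w3:F. ✗
w2: successors {w3}; <>(q & ~r) there: w3:F. ✗
w3: successors {w4}; <>(q & ~r) there: w4:F. ✗
w4: successors {w5}; <>(q & ~r) there: w5:F. ✗
w5: successors {w6}; <>(q & ~r) there: w6:F. ✗
w6: successors {w7}; <>(q & ~r) there: w7:F. ✗
w7: no successors, so <><>(q & ~r) fails. ✗
Satisfying worlds: {w0}.

1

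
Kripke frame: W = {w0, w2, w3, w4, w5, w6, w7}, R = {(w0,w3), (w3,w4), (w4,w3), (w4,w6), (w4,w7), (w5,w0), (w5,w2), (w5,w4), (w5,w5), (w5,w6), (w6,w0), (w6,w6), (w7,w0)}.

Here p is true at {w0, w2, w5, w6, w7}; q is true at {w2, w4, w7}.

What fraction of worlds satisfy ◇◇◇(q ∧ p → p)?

6/7

w0: successors {w3}; ◇◇(q ∧ p → p) there: w3:T. ✓
w2: no successors, so ◇◇◇(q ∧ p → p) fails. ✗
w3: successors {w4}; ◇◇(q ∧ p → p) there: w4:T. ✓
w4: successors {w3, w6, w7}; ◇◇(q ∧ p → p) there: w3:T, w6:T, w7:T. ✓
w5: successors {w0, w2, w4, w5, w6}; ◇◇(q ∧ p → p) there: w0:T, w2:F, w4:T, w5:T, w6:T. ✓
w6: successors {w0, w6}; ◇◇(q ∧ p → p) there: w0:T, w6:T. ✓
w7: successors {w0}; ◇◇(q ∧ p → p) there: w0:T. ✓
That's 6 of 7 worlds, so 6/7.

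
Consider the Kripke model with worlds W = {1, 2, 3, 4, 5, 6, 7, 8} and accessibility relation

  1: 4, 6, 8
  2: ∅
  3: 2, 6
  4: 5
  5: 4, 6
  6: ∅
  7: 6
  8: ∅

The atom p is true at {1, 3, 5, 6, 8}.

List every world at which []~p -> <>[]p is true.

1: []~p is F, <>[]p is T. ✓
2: []~p is T, <>[]p is F. ✗
3: []~p is F, <>[]p is T. ✓
4: []~p is F, <>[]p is F. ✓
5: []~p is F, <>[]p is T. ✓
6: []~p is T, <>[]p is F. ✗
7: []~p is F, <>[]p is T. ✓
8: []~p is T, <>[]p is F. ✗

{1, 3, 4, 5, 7}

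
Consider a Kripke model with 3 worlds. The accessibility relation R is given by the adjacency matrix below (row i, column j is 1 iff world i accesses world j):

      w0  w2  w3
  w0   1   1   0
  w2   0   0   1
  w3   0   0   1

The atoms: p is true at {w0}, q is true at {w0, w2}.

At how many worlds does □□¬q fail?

1

w0: successors {w0, w2}; □¬q there: w0:F, w2:T. ✗
w2: successors {w3}; □¬q there: w3:T. ✓
w3: successors {w3}; □¬q there: w3:T. ✓
Satisfying worlds: {w2, w3}.
So □□¬q fails at the other 1 world.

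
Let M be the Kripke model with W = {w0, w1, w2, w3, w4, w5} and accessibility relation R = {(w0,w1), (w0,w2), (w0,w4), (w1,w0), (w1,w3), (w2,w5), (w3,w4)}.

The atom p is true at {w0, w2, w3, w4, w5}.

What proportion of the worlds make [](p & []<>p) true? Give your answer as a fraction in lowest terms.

2/3

w0: successors {w1, w2, w4}; p & []<>p there: w1:F, w2:F, w4:T. ✗
w1: successors {w0, w3}; p & []<>p there: w0:F, w3:F. ✗
w2: successors {w5}; p & []<>p there: w5:T. ✓
w3: successors {w4}; p & []<>p there: w4:T. ✓
w4: no successors, so [](p & []<>p) holds vacuously. ✓
w5: no successors, so [](p & []<>p) holds vacuously. ✓
That's 4 of 6 worlds, so 4/6 = 2/3.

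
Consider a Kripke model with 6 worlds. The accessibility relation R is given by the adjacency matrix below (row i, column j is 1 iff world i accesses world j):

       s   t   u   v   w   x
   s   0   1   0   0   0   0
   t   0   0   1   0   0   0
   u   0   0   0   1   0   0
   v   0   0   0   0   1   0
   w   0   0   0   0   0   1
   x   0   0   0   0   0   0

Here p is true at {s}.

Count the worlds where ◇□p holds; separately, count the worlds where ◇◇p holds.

For ◇□p:
s: successors {t}; □p there: t:F. ✗
t: successors {u}; □p there: u:F. ✗
u: successors {v}; □p there: v:F. ✗
v: successors {w}; □p there: w:F. ✗
w: successors {x}; □p there: x:T. ✓
x: no successors, so ◇□p fails. ✗
— 1 world.
For ◇◇p:
s: successors {t}; ◇p there: t:F. ✗
t: successors {u}; ◇p there: u:F. ✗
u: successors {v}; ◇p there: v:F. ✗
v: successors {w}; ◇p there: w:F. ✗
w: successors {x}; ◇p there: x:F. ✗
x: no successors, so ◇◇p fails. ✗
— 0 worlds.

1 and 0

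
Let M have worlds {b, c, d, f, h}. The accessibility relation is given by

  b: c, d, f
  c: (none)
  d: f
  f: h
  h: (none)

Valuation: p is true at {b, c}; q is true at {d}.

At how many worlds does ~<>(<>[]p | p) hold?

3

b: <>(<>[]p | p) is T. ✗
c: <>(<>[]p | p) is F. ✓
d: <>(<>[]p | p) is T. ✗
f: <>(<>[]p | p) is F. ✓
h: <>(<>[]p | p) is F. ✓
Satisfying worlds: {c, f, h}.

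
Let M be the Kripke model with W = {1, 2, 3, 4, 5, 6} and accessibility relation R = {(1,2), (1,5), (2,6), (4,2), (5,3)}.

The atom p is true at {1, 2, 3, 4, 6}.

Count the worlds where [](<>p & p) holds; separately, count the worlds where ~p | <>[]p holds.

For [](<>p & p):
1: successors {2, 5}; <>p & p there: 2:T, 5:F. ✗
2: successors {6}; <>p & p there: 6:F. ✗
3: no successors, so [](<>p & p) holds vacuously. ✓
4: successors {2}; <>p & p there: 2:T. ✓
5: successors {3}; <>p & p there: 3:F. ✗
6: no successors, so [](<>p & p) holds vacuously. ✓
— 3 worlds.
For ~p | <>[]p:
1: ~p is F, <>[]p is T. ✓
2: ~p is F, <>[]p is T. ✓
3: ~p is F, <>[]p is F. ✗
4: ~p is F, <>[]p is T. ✓
5: ~p is T, <>[]p is T. ✓
6: ~p is F, <>[]p is F. ✗
— 4 worlds.

3 and 4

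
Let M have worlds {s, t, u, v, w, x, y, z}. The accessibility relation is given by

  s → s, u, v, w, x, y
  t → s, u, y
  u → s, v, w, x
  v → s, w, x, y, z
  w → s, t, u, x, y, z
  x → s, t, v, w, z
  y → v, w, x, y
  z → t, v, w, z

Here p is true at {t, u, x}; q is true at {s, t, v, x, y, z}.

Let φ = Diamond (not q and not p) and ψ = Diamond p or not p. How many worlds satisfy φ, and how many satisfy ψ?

For Diamond (not q and not p):
s: successors {s, u, v, w, x, y}; not q and not p there: s:F, u:F, v:F, w:T, x:F, y:F. ✓
t: successors {s, u, y}; not q and not p there: s:F, u:F, y:F. ✗
u: successors {s, v, w, x}; not q and not p there: s:F, v:F, w:T, x:F. ✓
v: successors {s, w, x, y, z}; not q and not p there: s:F, w:T, x:F, y:F, z:F. ✓
w: successors {s, t, u, x, y, z}; not q and not p there: s:F, t:F, u:F, x:F, y:F, z:F. ✗
x: successors {s, t, v, w, z}; not q and not p there: s:F, t:F, v:F, w:T, z:F. ✓
y: successors {v, w, x, y}; not q and not p there: v:F, w:T, x:F, y:F. ✓
z: successors {t, v, w, z}; not q and not p there: t:F, v:F, w:T, z:F. ✓
— 6 worlds.
For Diamond p or not p:
s: Diamond p is T, not p is T. ✓
t: Diamond p is T, not p is F. ✓
u: Diamond p is T, not p is F. ✓
v: Diamond p is T, not p is T. ✓
w: Diamond p is T, not p is T. ✓
x: Diamond p is T, not p is F. ✓
y: Diamond p is T, not p is T. ✓
z: Diamond p is T, not p is T. ✓
— 8 worlds.

6 and 8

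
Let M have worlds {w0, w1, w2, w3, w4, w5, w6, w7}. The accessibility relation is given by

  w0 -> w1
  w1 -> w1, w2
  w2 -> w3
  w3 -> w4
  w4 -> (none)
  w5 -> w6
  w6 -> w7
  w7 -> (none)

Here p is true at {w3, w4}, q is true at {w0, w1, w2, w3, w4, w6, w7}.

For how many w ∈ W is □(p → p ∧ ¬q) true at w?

6

w0: successors {w1}; p → p ∧ ¬q there: w1:T. ✓
w1: successors {w1, w2}; p → p ∧ ¬q there: w1:T, w2:T. ✓
w2: successors {w3}; p → p ∧ ¬q there: w3:F. ✗
w3: successors {w4}; p → p ∧ ¬q there: w4:F. ✗
w4: no successors, so □(p → p ∧ ¬q) holds vacuously. ✓
w5: successors {w6}; p → p ∧ ¬q there: w6:T. ✓
w6: successors {w7}; p → p ∧ ¬q there: w7:T. ✓
w7: no successors, so □(p → p ∧ ¬q) holds vacuously. ✓
Satisfying worlds: {w0, w1, w4, w5, w6, w7}.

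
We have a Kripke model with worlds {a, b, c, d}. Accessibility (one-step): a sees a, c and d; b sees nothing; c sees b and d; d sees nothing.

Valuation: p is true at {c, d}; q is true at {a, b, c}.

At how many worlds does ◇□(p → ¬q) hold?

a: successors {a, c, d}; □(p → ¬q) there: a:F, c:T, d:T. ✓
b: no successors, so ◇□(p → ¬q) fails. ✗
c: successors {b, d}; □(p → ¬q) there: b:T, d:T. ✓
d: no successors, so ◇□(p → ¬q) fails. ✗
Satisfying worlds: {a, c}.

2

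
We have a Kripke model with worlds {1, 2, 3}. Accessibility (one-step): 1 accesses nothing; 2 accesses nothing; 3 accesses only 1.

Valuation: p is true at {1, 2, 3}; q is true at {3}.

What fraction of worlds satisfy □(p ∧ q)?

1: no successors, so □(p ∧ q) holds vacuously. ✓
2: no successors, so □(p ∧ q) holds vacuously. ✓
3: successors {1}; p ∧ q there: 1:F. ✗
That's 2 of 3 worlds, so 2/3.

2/3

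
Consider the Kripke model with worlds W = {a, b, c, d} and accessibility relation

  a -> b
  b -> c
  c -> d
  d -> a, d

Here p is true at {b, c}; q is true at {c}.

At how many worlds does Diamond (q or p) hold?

a: successors {b}; q or p there: b:T. ✓
b: successors {c}; q or p there: c:T. ✓
c: successors {d}; q or p there: d:F. ✗
d: successors {a, d}; q or p there: a:F, d:F. ✗
Satisfying worlds: {a, b}.

2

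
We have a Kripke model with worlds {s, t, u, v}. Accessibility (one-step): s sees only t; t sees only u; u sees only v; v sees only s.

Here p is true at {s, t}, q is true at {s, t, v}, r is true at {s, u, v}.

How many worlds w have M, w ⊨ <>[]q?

s: successors {t}; []q there: t:F. ✗
t: successors {u}; []q there: u:T. ✓
u: successors {v}; []q there: v:T. ✓
v: successors {s}; []q there: s:T. ✓
Satisfying worlds: {t, u, v}.

3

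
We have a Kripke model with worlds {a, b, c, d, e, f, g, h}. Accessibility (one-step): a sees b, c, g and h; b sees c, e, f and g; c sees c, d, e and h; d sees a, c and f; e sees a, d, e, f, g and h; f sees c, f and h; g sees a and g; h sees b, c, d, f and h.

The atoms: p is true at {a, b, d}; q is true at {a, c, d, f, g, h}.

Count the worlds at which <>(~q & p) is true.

a: successors {b, c, g, h}; ~q & p there: b:T, c:F, g:F, h:F. ✓
b: successors {c, e, f, g}; ~q & p there: c:F, e:F, f:F, g:F. ✗
c: successors {c, d, e, h}; ~q & p there: c:F, d:F, e:F, h:F. ✗
d: successors {a, c, f}; ~q & p there: a:F, c:F, f:F. ✗
e: successors {a, d, e, f, g, h}; ~q & p there: a:F, d:F, e:F, f:F, g:F, h:F. ✗
f: successors {c, f, h}; ~q & p there: c:F, f:F, h:F. ✗
g: successors {a, g}; ~q & p there: a:F, g:F. ✗
h: successors {b, c, d, f, h}; ~q & p there: b:T, c:F, d:F, f:F, h:F. ✓
Satisfying worlds: {a, h}.

2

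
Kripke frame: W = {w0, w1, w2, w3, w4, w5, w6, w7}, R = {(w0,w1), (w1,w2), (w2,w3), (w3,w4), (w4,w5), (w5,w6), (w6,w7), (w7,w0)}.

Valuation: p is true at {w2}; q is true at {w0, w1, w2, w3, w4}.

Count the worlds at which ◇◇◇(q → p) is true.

4

w0: successors {w1}; ◇◇(q → p) there: w1:F. ✗
w1: successors {w2}; ◇◇(q → p) there: w2:F. ✗
w2: successors {w3}; ◇◇(q → p) there: w3:T. ✓
w3: successors {w4}; ◇◇(q → p) there: w4:T. ✓
w4: successors {w5}; ◇◇(q → p) there: w5:T. ✓
w5: successors {w6}; ◇◇(q → p) there: w6:F. ✗
w6: successors {w7}; ◇◇(q → p) there: w7:F. ✗
w7: successors {w0}; ◇◇(q → p) there: w0:T. ✓
Satisfying worlds: {w2, w3, w4, w7}.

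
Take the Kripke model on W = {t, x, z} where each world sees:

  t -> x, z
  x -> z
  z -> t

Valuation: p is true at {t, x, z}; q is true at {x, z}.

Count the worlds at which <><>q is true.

t: successors {x, z}; <>q there: x:T, z:F. ✓
x: successors {z}; <>q there: z:F. ✗
z: successors {t}; <>q there: t:T. ✓
Satisfying worlds: {t, z}.

2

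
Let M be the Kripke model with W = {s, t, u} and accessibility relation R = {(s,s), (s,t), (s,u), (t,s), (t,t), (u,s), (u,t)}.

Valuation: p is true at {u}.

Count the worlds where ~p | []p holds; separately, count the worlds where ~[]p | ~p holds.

2 and 3

For ~p | []p:
s: ~p is T, []p is F. ✓
t: ~p is T, []p is F. ✓
u: ~p is F, []p is F. ✗
— 2 worlds.
For ~[]p | ~p:
s: ~[]p is T, ~p is T. ✓
t: ~[]p is T, ~p is T. ✓
u: ~[]p is T, ~p is F. ✓
— 3 worlds.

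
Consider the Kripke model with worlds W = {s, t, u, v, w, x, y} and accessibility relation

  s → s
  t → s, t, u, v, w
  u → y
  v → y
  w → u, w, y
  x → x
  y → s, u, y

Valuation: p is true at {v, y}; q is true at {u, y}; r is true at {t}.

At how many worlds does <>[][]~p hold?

s: successors {s}; [][]~p there: s:T. ✓
t: successors {s, t, u, v, w}; [][]~p there: s:T, t:F, u:F, v:F, w:F. ✓
u: successors {y}; [][]~p there: y:F. ✗
v: successors {y}; [][]~p there: y:F. ✗
w: successors {u, w, y}; [][]~p there: u:F, w:F, y:F. ✗
x: successors {x}; [][]~p there: x:T. ✓
y: successors {s, u, y}; [][]~p there: s:T, u:F, y:F. ✓
Satisfying worlds: {s, t, x, y}.

4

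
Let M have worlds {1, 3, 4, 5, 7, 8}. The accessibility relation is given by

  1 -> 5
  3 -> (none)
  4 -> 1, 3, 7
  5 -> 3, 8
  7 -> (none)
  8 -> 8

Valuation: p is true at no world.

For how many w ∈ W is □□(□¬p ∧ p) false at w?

4

1: successors {5}; □(□¬p ∧ p) there: 5:F. ✗
3: no successors, so □□(□¬p ∧ p) holds vacuously. ✓
4: successors {1, 3, 7}; □(□¬p ∧ p) there: 1:F, 3:T, 7:T. ✗
5: successors {3, 8}; □(□¬p ∧ p) there: 3:T, 8:F. ✗
7: no successors, so □□(□¬p ∧ p) holds vacuously. ✓
8: successors {8}; □(□¬p ∧ p) there: 8:F. ✗
Satisfying worlds: {3, 7}.
So □□(□¬p ∧ p) fails at the other 4 worlds.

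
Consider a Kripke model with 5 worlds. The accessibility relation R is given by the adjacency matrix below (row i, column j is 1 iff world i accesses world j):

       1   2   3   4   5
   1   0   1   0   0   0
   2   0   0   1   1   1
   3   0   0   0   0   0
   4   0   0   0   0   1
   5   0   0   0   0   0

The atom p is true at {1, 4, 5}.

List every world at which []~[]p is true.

{1, 3, 5}

1: successors {2}; ~[]p there: 2:T. ✓
2: successors {3, 4, 5}; ~[]p there: 3:F, 4:F, 5:F. ✗
3: no successors, so []~[]p holds vacuously. ✓
4: successors {5}; ~[]p there: 5:F. ✗
5: no successors, so []~[]p holds vacuously. ✓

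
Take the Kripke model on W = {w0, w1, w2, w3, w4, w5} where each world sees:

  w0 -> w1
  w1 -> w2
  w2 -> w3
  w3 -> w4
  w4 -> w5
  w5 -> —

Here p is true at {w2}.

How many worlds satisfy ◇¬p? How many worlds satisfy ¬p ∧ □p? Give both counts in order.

4 and 2

For ◇¬p:
w0: successors {w1}; ¬p there: w1:T. ✓
w1: successors {w2}; ¬p there: w2:F. ✗
w2: successors {w3}; ¬p there: w3:T. ✓
w3: successors {w4}; ¬p there: w4:T. ✓
w4: successors {w5}; ¬p there: w5:T. ✓
w5: no successors, so ◇¬p fails. ✗
— 4 worlds.
For ¬p ∧ □p:
w0: ¬p is T, □p is F. ✗
w1: ¬p is T, □p is T. ✓
w2: ¬p is F, □p is F. ✗
w3: ¬p is T, □p is F. ✗
w4: ¬p is T, □p is F. ✗
w5: ¬p is T, □p is T. ✓
— 2 worlds.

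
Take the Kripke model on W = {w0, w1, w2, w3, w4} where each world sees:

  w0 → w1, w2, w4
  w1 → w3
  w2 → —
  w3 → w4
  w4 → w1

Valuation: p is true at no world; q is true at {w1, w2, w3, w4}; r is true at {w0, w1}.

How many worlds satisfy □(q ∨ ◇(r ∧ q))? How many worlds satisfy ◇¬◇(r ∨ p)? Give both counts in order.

For □(q ∨ ◇(r ∧ q)):
w0: successors {w1, w2, w4}; q ∨ ◇(r ∧ q) there: w1:T, w2:T, w4:T. ✓
w1: successors {w3}; q ∨ ◇(r ∧ q) there: w3:T. ✓
w2: no successors, so □(q ∨ ◇(r ∧ q)) holds vacuously. ✓
w3: successors {w4}; q ∨ ◇(r ∧ q) there: w4:T. ✓
w4: successors {w1}; q ∨ ◇(r ∧ q) there: w1:T. ✓
— 5 worlds.
For ◇¬◇(r ∨ p):
w0: successors {w1, w2, w4}; ¬◇(r ∨ p) there: w1:T, w2:T, w4:F. ✓
w1: successors {w3}; ¬◇(r ∨ p) there: w3:T. ✓
w2: no successors, so ◇¬◇(r ∨ p) fails. ✗
w3: successors {w4}; ¬◇(r ∨ p) there: w4:F. ✗
w4: successors {w1}; ¬◇(r ∨ p) there: w1:T. ✓
— 3 worlds.

5 and 3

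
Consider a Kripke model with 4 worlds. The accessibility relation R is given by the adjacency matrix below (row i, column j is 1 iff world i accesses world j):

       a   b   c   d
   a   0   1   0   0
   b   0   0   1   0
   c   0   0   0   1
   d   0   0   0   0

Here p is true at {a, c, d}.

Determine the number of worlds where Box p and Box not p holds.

1

a: Box p is F, Box not p is T. ✗
b: Box p is T, Box not p is F. ✗
c: Box p is T, Box not p is F. ✗
d: Box p is T, Box not p is T. ✓
Satisfying worlds: {d}.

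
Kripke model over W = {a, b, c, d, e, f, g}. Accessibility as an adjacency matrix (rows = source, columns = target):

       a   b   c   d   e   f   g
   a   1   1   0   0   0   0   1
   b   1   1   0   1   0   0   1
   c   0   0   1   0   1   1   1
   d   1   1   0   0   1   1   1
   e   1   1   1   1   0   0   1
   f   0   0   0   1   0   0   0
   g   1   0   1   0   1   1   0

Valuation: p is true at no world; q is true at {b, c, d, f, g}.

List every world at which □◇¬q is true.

a: successors {a, b, g}; ◇¬q there: a:T, b:T, g:T. ✓
b: successors {a, b, d, g}; ◇¬q there: a:T, b:T, d:T, g:T. ✓
c: successors {c, e, f, g}; ◇¬q there: c:T, e:T, f:F, g:T. ✗
d: successors {a, b, e, f, g}; ◇¬q there: a:T, b:T, e:T, f:F, g:T. ✗
e: successors {a, b, c, d, g}; ◇¬q there: a:T, b:T, c:T, d:T, g:T. ✓
f: successors {d}; ◇¬q there: d:T. ✓
g: successors {a, c, e, f}; ◇¬q there: a:T, c:T, e:T, f:F. ✗

{a, b, e, f}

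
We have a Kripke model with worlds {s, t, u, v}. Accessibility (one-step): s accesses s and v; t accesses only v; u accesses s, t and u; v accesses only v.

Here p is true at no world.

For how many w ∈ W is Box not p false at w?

s: successors {s, v}; not p there: s:T, v:T. ✓
t: successors {v}; not p there: v:T. ✓
u: successors {s, t, u}; not p there: s:T, t:T, u:T. ✓
v: successors {v}; not p there: v:T. ✓
Satisfying worlds: {s, t, u, v}.
So Box not p fails at the other 0 worlds.

0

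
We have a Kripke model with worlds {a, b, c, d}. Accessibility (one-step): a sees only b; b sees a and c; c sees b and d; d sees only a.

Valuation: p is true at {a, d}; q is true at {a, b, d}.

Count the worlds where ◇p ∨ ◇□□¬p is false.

1

a: ◇p is F, ◇□□¬p is F. ✗
b: ◇p is T, ◇□□¬p is F. ✓
c: ◇p is T, ◇□□¬p is T. ✓
d: ◇p is T, ◇□□¬p is F. ✓
Satisfying worlds: {b, c, d}.
So ◇p ∨ ◇□□¬p fails at the other 1 world.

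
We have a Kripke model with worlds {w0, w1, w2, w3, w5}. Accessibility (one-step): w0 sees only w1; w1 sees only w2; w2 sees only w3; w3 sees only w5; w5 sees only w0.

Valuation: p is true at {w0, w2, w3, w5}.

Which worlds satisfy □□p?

{w0, w1, w2, w3}

w0: successors {w1}; □p there: w1:T. ✓
w1: successors {w2}; □p there: w2:T. ✓
w2: successors {w3}; □p there: w3:T. ✓
w3: successors {w5}; □p there: w5:T. ✓
w5: successors {w0}; □p there: w0:F. ✗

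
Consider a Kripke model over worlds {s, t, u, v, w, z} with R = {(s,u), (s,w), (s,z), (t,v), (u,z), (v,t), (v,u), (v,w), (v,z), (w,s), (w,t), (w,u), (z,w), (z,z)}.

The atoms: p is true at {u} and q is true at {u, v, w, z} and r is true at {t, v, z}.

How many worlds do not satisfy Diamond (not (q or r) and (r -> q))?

5

s: successors {u, w, z}; not (q or r) and (r -> q) there: u:F, w:F, z:F. ✗
t: successors {v}; not (q or r) and (r -> q) there: v:F. ✗
u: successors {z}; not (q or r) and (r -> q) there: z:F. ✗
v: successors {t, u, w, z}; not (q or r) and (r -> q) there: t:F, u:F, w:F, z:F. ✗
w: successors {s, t, u}; not (q or r) and (r -> q) there: s:T, t:F, u:F. ✓
z: successors {w, z}; not (q or r) and (r -> q) there: w:F, z:F. ✗
Satisfying worlds: {w}.
So Diamond (not (q or r) and (r -> q)) fails at the other 5 worlds.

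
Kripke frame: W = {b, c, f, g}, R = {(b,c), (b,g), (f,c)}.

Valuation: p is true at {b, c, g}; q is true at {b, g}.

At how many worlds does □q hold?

b: successors {c, g}; q there: c:F, g:T. ✗
c: no successors, so □q holds vacuously. ✓
f: successors {c}; q there: c:F. ✗
g: no successors, so □q holds vacuously. ✓
Satisfying worlds: {c, g}.

2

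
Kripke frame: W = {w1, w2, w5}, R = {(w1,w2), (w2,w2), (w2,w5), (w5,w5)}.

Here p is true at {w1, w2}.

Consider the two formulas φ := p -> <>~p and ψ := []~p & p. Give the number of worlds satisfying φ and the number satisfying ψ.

2 and 0

For p -> <>~p:
w1: p is T, <>~p is F. ✗
w2: p is T, <>~p is T. ✓
w5: p is F, <>~p is T. ✓
— 2 worlds.
For []~p & p:
w1: []~p is F, p is T. ✗
w2: []~p is F, p is T. ✗
w5: []~p is T, p is F. ✗
— 0 worlds.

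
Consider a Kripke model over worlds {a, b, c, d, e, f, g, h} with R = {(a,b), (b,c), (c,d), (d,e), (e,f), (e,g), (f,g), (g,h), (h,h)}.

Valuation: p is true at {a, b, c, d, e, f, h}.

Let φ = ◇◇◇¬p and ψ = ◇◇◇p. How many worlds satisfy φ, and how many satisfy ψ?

For ◇◇◇¬p:
a: successors {b}; ◇◇¬p there: b:F. ✗
b: successors {c}; ◇◇¬p there: c:F. ✗
c: successors {d}; ◇◇¬p there: d:T. ✓
d: successors {e}; ◇◇¬p there: e:T. ✓
e: successors {f, g}; ◇◇¬p there: f:F, g:F. ✗
f: successors {g}; ◇◇¬p there: g:F. ✗
g: successors {h}; ◇◇¬p there: h:F. ✗
h: successors {h}; ◇◇¬p there: h:F. ✗
— 2 worlds.
For ◇◇◇p:
a: successors {b}; ◇◇p there: b:T. ✓
b: successors {c}; ◇◇p there: c:T. ✓
c: successors {d}; ◇◇p there: d:T. ✓
d: successors {e}; ◇◇p there: e:T. ✓
e: successors {f, g}; ◇◇p there: f:T, g:T. ✓
f: successors {g}; ◇◇p there: g:T. ✓
g: successors {h}; ◇◇p there: h:T. ✓
h: successors {h}; ◇◇p there: h:T. ✓
— 8 worlds.

2 and 8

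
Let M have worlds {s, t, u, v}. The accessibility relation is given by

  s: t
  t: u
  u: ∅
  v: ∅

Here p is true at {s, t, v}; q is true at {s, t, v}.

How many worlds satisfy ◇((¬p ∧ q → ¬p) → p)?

1

s: successors {t}; (¬p ∧ q → ¬p) → p there: t:T. ✓
t: successors {u}; (¬p ∧ q → ¬p) → p there: u:F. ✗
u: no successors, so ◇((¬p ∧ q → ¬p) → p) fails. ✗
v: no successors, so ◇((¬p ∧ q → ¬p) → p) fails. ✗
Satisfying worlds: {s}.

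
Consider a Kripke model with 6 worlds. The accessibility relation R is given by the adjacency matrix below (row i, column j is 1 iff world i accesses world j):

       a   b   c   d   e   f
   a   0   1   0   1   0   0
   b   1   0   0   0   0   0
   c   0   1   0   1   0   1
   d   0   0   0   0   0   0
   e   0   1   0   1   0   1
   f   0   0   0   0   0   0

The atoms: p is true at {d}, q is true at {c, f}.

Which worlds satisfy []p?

{d, f}

a: successors {b, d}; p there: b:F, d:T. ✗
b: successors {a}; p there: a:F. ✗
c: successors {b, d, f}; p there: b:F, d:T, f:F. ✗
d: no successors, so []p holds vacuously. ✓
e: successors {b, d, f}; p there: b:F, d:T, f:F. ✗
f: no successors, so []p holds vacuously. ✓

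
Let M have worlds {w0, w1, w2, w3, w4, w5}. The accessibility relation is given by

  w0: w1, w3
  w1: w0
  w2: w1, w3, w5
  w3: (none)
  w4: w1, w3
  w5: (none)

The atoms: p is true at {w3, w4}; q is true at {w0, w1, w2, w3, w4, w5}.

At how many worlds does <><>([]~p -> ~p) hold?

4

w0: successors {w1, w3}; <>([]~p -> ~p) there: w1:T, w3:F. ✓
w1: successors {w0}; <>([]~p -> ~p) there: w0:T. ✓
w2: successors {w1, w3, w5}; <>([]~p -> ~p) there: w1:T, w3:F, w5:F. ✓
w3: no successors, so <><>([]~p -> ~p) fails. ✗
w4: successors {w1, w3}; <>([]~p -> ~p) there: w1:T, w3:F. ✓
w5: no successors, so <><>([]~p -> ~p) fails. ✗
Satisfying worlds: {w0, w1, w2, w4}.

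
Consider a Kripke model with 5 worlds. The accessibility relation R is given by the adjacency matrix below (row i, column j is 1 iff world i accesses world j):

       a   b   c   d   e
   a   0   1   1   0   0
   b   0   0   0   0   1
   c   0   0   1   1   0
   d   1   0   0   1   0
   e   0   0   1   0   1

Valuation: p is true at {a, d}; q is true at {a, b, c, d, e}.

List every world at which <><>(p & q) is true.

{a, c, d, e}

a: successors {b, c}; <>(p & q) there: b:F, c:T. ✓
b: successors {e}; <>(p & q) there: e:F. ✗
c: successors {c, d}; <>(p & q) there: c:T, d:T. ✓
d: successors {a, d}; <>(p & q) there: a:F, d:T. ✓
e: successors {c, e}; <>(p & q) there: c:T, e:F. ✓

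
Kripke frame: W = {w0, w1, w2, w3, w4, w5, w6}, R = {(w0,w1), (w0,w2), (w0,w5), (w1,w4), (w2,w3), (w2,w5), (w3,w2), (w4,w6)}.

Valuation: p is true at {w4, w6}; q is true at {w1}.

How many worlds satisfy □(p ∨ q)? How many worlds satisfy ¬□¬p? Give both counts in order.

For □(p ∨ q):
w0: successors {w1, w2, w5}; p ∨ q there: w1:T, w2:F, w5:F. ✗
w1: successors {w4}; p ∨ q there: w4:T. ✓
w2: successors {w3, w5}; p ∨ q there: w3:F, w5:F. ✗
w3: successors {w2}; p ∨ q there: w2:F. ✗
w4: successors {w6}; p ∨ q there: w6:T. ✓
w5: no successors, so □(p ∨ q) holds vacuously. ✓
w6: no successors, so □(p ∨ q) holds vacuously. ✓
— 4 worlds.
For ¬□¬p:
w0: □¬p is T. ✗
w1: □¬p is F. ✓
w2: □¬p is T. ✗
w3: □¬p is T. ✗
w4: □¬p is F. ✓
w5: □¬p is T. ✗
w6: □¬p is T. ✗
— 2 worlds.

4 and 2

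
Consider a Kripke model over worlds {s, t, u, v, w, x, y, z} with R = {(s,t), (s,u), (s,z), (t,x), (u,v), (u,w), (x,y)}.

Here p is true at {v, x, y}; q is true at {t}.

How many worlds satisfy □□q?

6

s: successors {t, u, z}; □q there: t:F, u:F, z:T. ✗
t: successors {x}; □q there: x:F. ✗
u: successors {v, w}; □q there: v:T, w:T. ✓
v: no successors, so □□q holds vacuously. ✓
w: no successors, so □□q holds vacuously. ✓
x: successors {y}; □q there: y:T. ✓
y: no successors, so □□q holds vacuously. ✓
z: no successors, so □□q holds vacuously. ✓
Satisfying worlds: {u, v, w, x, y, z}.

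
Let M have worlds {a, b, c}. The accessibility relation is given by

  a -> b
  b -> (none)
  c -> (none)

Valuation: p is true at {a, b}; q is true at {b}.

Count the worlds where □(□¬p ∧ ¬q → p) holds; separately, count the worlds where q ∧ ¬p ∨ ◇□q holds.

For □(□¬p ∧ ¬q → p):
a: successors {b}; □¬p ∧ ¬q → p there: b:T. ✓
b: no successors, so □(□¬p ∧ ¬q → p) holds vacuously. ✓
c: no successors, so □(□¬p ∧ ¬q → p) holds vacuously. ✓
— 3 worlds.
For q ∧ ¬p ∨ ◇□q:
a: q ∧ ¬p is F, ◇□q is T. ✓
b: q ∧ ¬p is F, ◇□q is F. ✗
c: q ∧ ¬p is F, ◇□q is F. ✗
— 1 world.

3 and 1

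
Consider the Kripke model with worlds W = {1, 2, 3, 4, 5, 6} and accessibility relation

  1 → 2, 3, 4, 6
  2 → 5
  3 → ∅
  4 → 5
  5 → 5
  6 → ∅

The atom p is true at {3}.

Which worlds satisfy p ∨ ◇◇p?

{3}

1: p is F, ◇◇p is F. ✗
2: p is F, ◇◇p is F. ✗
3: p is T, ◇◇p is F. ✓
4: p is F, ◇◇p is F. ✗
5: p is F, ◇◇p is F. ✗
6: p is F, ◇◇p is F. ✗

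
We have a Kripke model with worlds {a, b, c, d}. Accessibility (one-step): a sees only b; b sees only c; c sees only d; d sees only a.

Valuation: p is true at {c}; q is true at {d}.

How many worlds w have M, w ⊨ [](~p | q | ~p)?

3

a: successors {b}; ~p | q | ~p there: b:T. ✓
b: successors {c}; ~p | q | ~p there: c:F. ✗
c: successors {d}; ~p | q | ~p there: d:T. ✓
d: successors {a}; ~p | q | ~p there: a:T. ✓
Satisfying worlds: {a, c, d}.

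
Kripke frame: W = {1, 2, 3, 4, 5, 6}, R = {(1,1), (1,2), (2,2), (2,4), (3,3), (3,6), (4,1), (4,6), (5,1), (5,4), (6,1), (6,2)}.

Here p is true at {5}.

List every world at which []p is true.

∅

1: successors {1, 2}; p there: 1:F, 2:F. ✗
2: successors {2, 4}; p there: 2:F, 4:F. ✗
3: successors {3, 6}; p there: 3:F, 6:F. ✗
4: successors {1, 6}; p there: 1:F, 6:F. ✗
5: successors {1, 4}; p there: 1:F, 4:F. ✗
6: successors {1, 2}; p there: 1:F, 2:F. ✗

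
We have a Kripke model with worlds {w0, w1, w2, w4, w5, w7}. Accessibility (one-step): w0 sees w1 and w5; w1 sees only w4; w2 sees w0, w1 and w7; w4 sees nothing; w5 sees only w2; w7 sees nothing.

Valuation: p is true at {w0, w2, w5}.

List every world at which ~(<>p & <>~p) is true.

{w1, w4, w5, w7}

w0: <>p & <>~p is T. ✗
w1: <>p & <>~p is F. ✓
w2: <>p & <>~p is T. ✗
w4: <>p & <>~p is F. ✓
w5: <>p & <>~p is F. ✓
w7: <>p & <>~p is F. ✓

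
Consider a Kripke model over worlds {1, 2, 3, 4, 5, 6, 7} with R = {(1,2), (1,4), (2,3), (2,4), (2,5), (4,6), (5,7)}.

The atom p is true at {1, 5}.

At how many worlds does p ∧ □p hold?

1: p is T, □p is F. ✗
2: p is F, □p is F. ✗
3: p is F, □p is T. ✗
4: p is F, □p is F. ✗
5: p is T, □p is F. ✗
6: p is F, □p is T. ✗
7: p is F, □p is T. ✗
Satisfying worlds: ∅.

0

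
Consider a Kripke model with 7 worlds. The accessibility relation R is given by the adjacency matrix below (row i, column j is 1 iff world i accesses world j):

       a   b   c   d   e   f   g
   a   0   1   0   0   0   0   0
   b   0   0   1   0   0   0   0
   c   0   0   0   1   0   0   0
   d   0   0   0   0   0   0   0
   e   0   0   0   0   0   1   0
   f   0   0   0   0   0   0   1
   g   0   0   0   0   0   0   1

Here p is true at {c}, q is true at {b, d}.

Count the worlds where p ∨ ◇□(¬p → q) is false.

4

a: p is F, ◇□(¬p → q) is T. ✓
b: p is F, ◇□(¬p → q) is T. ✓
c: p is T, ◇□(¬p → q) is T. ✓
d: p is F, ◇□(¬p → q) is F. ✗
e: p is F, ◇□(¬p → q) is F. ✗
f: p is F, ◇□(¬p → q) is F. ✗
g: p is F, ◇□(¬p → q) is F. ✗
Satisfying worlds: {a, b, c}.
So p ∨ ◇□(¬p → q) fails at the other 4 worlds.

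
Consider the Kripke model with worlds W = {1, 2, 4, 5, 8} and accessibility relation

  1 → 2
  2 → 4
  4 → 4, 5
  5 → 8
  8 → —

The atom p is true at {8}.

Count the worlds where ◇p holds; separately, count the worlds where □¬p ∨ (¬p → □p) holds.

1 and 5

For ◇p:
1: successors {2}; p there: 2:F. ✗
2: successors {4}; p there: 4:F. ✗
4: successors {4, 5}; p there: 4:F, 5:F. ✗
5: successors {8}; p there: 8:T. ✓
8: no successors, so ◇p fails. ✗
— 1 world.
For □¬p ∨ (¬p → □p):
1: □¬p is T, ¬p → □p is F. ✓
2: □¬p is T, ¬p → □p is F. ✓
4: □¬p is T, ¬p → □p is F. ✓
5: □¬p is F, ¬p → □p is T. ✓
8: □¬p is T, ¬p → □p is T. ✓
— 5 worlds.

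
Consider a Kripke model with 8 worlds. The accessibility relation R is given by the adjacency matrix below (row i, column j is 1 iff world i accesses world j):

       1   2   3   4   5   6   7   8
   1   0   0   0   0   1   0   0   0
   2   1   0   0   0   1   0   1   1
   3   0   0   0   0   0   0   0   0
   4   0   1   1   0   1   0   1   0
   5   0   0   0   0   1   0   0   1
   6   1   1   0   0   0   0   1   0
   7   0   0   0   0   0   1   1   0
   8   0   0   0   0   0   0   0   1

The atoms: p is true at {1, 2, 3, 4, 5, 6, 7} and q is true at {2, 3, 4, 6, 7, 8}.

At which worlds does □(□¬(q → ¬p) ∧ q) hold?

1: successors {5}; □¬(q → ¬p) ∧ q there: 5:F. ✗
2: successors {1, 5, 7, 8}; □¬(q → ¬p) ∧ q there: 1:F, 5:F, 7:T, 8:F. ✗
3: no successors, so □(□¬(q → ¬p) ∧ q) holds vacuously. ✓
4: successors {2, 3, 5, 7}; □¬(q → ¬p) ∧ q there: 2:F, 3:T, 5:F, 7:T. ✗
5: successors {5, 8}; □¬(q → ¬p) ∧ q there: 5:F, 8:F. ✗
6: successors {1, 2, 7}; □¬(q → ¬p) ∧ q there: 1:F, 2:F, 7:T. ✗
7: successors {6, 7}; □¬(q → ¬p) ∧ q there: 6:F, 7:T. ✗
8: successors {8}; □¬(q → ¬p) ∧ q there: 8:F. ✗

{3}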